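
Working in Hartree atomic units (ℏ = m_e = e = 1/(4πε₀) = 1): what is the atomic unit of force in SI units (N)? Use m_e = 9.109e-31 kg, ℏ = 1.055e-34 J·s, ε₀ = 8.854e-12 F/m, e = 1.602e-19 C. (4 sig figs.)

8.220e-8 N

From ℏ = m_e = e = 1/(4πε₀) = 1 the force scale is F_au = E_h/a₀ = m_e²e⁶/((4πε₀)³ℏ⁴).
E_h = 4.354e-18 J
a₀ = 5.297e-11 m
E_h/a₀ = 8.220e-8 N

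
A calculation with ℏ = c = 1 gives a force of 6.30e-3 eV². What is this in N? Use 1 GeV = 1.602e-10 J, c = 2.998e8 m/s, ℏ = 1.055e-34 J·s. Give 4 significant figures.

5.112e-15 N

Force is [E]/[L] = [E]²/(ℏc); restore (ℏc)⁻¹.
1 GeV² → 1/(ℏc) × (1 GeV in J)² = 8.114e5 N.
Convert the energy scale: 6.30e-3 eV² = 6.30e-21 GeV².
Result: 6.30e-21 × 8.114e5 = 5.112e-15 N.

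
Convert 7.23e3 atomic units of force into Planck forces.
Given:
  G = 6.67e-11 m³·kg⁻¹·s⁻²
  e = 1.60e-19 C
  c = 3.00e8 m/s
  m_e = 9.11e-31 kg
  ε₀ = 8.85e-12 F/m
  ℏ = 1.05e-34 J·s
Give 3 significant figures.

atomic unit of force: F_au = E_h/a₀ = m_e²e⁶/((4πε₀)³ℏ⁴) = 8.33e-8 N
Planck force: F_P = c⁴/G = 1.21e44 N
7.23e3 × 8.33e-8 / 1.21e44 = 4.96e-48

4.96e-48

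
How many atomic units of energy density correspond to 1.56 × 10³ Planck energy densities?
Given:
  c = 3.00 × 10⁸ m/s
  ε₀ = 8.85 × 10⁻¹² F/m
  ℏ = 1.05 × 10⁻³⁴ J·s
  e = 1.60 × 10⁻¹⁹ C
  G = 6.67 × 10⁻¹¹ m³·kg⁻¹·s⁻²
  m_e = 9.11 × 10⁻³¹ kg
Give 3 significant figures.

2.42 × 10¹⁰³

Planck energy density: u_P = c⁷/(ℏG²) = 4.68 × 10¹¹³ J/m³
atomic unit of energy density: u_au = E_h/a₀³ = m_e⁴e¹⁰/((4πε₀)⁵ℏ⁸) = 3.01 × 10¹³ J/m³
1.56 × 10³ × 4.68 × 10¹¹³ / 3.01 × 10¹³ = 2.42 × 10¹⁰³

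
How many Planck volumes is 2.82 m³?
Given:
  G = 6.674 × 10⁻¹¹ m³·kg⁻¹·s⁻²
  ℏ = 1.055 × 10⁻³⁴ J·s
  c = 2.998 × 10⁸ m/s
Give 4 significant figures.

Planck volume: V_P = (ℏG/c³)^(3/2) = 4.224 × 10⁻¹⁰⁵ m³.
2.82 / 4.224 × 10⁻¹⁰⁵ = 6.676 × 10¹⁰⁴

6.676 × 10¹⁰⁴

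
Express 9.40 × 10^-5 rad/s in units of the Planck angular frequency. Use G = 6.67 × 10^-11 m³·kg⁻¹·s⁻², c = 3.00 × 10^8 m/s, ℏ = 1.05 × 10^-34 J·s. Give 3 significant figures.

5.05 × 10^-48

Planck angular frequency: ω_P = √(c⁵/(ℏG)) = 1.86 × 10^43 rad/s.
9.40 × 10^-5 / 1.86 × 10^43 = 5.05 × 10^-48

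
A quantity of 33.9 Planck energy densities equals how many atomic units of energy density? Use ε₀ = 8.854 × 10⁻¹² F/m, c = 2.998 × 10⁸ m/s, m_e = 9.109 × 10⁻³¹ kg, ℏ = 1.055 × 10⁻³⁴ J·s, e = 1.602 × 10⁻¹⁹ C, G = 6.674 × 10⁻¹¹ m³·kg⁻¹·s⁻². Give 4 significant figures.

Planck energy density: u_P = c⁷/(ℏG²) = 4.632 × 10¹¹³ J/m³
atomic unit of energy density: u_au = E_h/a₀³ = m_e⁴e¹⁰/((4πε₀)⁵ℏ⁸) = 2.929 × 10¹³ J/m³
33.9 × 4.632 × 10¹¹³ / 2.929 × 10¹³ = 5.361 × 10¹⁰¹

5.361 × 10¹⁰¹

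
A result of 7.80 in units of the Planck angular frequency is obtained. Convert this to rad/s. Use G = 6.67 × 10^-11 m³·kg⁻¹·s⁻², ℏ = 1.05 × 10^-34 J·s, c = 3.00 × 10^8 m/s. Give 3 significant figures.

One Planck angular frequency: ω_P = √(c⁵/(ℏG)) = 1.86 × 10^43 rad/s.
7.80 × 1.86 × 10^43 rad/s = 1.45 × 10^44 rad/s

1.45 × 10^44 rad/s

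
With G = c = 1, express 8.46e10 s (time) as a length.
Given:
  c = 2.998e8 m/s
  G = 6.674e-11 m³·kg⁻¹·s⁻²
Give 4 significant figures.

2.536e19 m

Time → length via c.
8.46e10 s × (c) = 2.536e19 m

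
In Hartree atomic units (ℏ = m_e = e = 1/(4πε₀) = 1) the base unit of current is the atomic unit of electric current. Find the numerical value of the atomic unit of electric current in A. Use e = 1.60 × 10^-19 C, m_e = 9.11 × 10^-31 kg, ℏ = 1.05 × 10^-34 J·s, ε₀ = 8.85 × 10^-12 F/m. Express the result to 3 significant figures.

6.67 × 10^-3 A

I_au = e E_h/ℏ = m_e e⁵/((4πε₀)²ℏ³)
E_h = 4.38 × 10^-18 J
e·E_h/ℏ = 6.67 × 10^-3 A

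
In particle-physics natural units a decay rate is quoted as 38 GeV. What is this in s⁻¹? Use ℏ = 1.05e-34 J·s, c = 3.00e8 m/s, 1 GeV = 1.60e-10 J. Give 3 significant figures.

A rate is [E]/ℏ; divide by ℏ.
1 GeV → 1/ℏ × (1 GeV in J) = 1.52e24 s⁻¹.
Result: 38 × 1.52e24 = 5.79e25 s⁻¹.

5.79e25 s⁻¹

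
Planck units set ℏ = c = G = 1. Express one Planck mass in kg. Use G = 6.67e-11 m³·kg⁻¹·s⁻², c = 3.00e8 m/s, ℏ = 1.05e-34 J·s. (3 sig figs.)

2.17e-8 kg

Dimensional analysis gives m_P = √(ℏc/G).
  = √(4.72e-16)
  = 2.17e-8 kg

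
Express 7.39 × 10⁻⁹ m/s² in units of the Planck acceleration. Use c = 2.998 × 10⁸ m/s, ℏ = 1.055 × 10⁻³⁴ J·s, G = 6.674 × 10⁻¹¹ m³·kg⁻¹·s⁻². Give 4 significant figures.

Planck acceleration: a_P = √(c⁷/(ℏG)) = 5.560 × 10⁵¹ m/s².
7.39 × 10⁻⁹ / 5.560 × 10⁵¹ = 1.329 × 10⁻⁶⁰

1.329 × 10⁻⁶⁰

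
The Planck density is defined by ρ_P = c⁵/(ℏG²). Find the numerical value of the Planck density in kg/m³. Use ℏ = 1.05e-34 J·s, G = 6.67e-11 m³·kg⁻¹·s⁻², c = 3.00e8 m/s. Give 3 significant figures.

ρ_P = c⁵/(ℏG²)
  = 2.43e42 / 4.67e-55
  = 5.20e96 kg/m³

5.20e96 kg/m³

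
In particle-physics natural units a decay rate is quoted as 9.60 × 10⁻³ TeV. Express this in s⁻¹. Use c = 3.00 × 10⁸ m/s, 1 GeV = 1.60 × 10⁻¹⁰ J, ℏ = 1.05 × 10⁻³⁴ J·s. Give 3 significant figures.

1.46 × 10²⁵ s⁻¹

A rate is [E]/ℏ; divide by ℏ.
1 GeV → 1/ℏ × (1 GeV in J) = 1.52 × 10²⁴ s⁻¹.
Convert the energy scale: 9.60 × 10⁻³ TeV = 9.60 GeV.
Result: 9.60 × 1.52 × 10²⁴ = 1.46 × 10²⁵ s⁻¹.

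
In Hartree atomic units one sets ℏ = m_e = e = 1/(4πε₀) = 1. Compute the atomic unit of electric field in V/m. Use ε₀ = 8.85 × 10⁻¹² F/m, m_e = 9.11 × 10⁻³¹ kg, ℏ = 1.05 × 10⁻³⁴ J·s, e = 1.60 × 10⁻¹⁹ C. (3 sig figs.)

5.20 × 10¹¹ V/m

E_au = E_h/(e a₀) = m_e²e⁵/((4πε₀)³ℏ⁴)
E_h = 4.38 × 10⁻¹⁸ J
a₀ = 5.26 × 10⁻¹¹ m
E_h/(e·a₀) = 5.20 × 10¹¹ V/m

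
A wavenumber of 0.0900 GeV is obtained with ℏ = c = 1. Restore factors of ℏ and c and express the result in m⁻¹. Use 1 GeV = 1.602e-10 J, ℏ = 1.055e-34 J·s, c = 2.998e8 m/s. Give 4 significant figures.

4.558e14 m⁻¹

Inverse length is [E]/(ℏc).
1 GeV → 1/(ℏc) × (1 GeV in J) = 5.065e15 m⁻¹.
Result: 0.0900 × 5.065e15 = 4.558e14 m⁻¹.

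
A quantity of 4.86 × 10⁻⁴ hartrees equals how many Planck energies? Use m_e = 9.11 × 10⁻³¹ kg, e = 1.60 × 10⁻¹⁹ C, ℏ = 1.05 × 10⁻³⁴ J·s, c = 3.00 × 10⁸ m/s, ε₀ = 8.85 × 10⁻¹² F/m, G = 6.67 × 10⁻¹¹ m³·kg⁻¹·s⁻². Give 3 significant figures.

hartree: E_h = m_e e⁴/(4πε₀ℏ)² = 4.38 × 10⁻¹⁸ J
Planck energy: E_P = √(ℏc⁵/G) = 1.96 × 10⁹ J
4.86 × 10⁻⁴ × 4.38 × 10⁻¹⁸ / 1.96 × 10⁹ = 1.09 × 10⁻³⁰

1.09 × 10⁻³⁰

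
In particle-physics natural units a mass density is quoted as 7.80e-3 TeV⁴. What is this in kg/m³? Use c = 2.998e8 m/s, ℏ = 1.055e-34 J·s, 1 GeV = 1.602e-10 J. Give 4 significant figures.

Mass density is [E]/(c²[L]³) = [E]⁴/(ℏ³c⁵).
1 GeV⁴ → 1/(ℏ³c⁵) × (1 GeV in J)⁴ = 2.316e20 kg/m³.
Convert the energy scale: 7.80e-3 TeV⁴ = 7.80e9 GeV⁴.
Result: 7.80e9 × 2.316e20 = 1.806e30 kg/m³.

1.806e30 kg/m³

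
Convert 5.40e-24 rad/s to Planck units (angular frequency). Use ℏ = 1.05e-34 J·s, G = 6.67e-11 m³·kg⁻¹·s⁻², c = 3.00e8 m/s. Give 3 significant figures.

2.90e-67

Planck angular frequency: ω_P = √(c⁵/(ℏG)) = 1.86e43 rad/s.
5.40e-24 / 1.86e43 = 2.90e-67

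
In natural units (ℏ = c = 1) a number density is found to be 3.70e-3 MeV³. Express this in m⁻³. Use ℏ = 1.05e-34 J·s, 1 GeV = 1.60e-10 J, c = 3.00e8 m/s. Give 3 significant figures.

4.85e35 m⁻³

Number density is [L]⁻³ = [E]³/(ℏc)³.
1 GeV³ → 1/(ℏc)³ × (1 GeV in J)³ = 1.31e47 m⁻³.
Convert the energy scale: 3.70e-3 MeV³ = 3.70e-12 GeV³.
Result: 3.70e-12 × 1.31e47 = 4.85e35 m⁻³.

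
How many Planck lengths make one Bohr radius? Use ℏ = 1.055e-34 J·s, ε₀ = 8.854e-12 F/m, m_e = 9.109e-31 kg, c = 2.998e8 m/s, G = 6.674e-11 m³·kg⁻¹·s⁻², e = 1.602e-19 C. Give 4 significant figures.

Bohr radius: a₀ = 4πε₀ℏ²/(m_e e²) = 5.297e-11 m
Planck length: ℓ_P = √(ℏG/c³) = 1.616e-35 m
ratio = 5.297e-11 / 1.616e-35 = 3.277e24

3.277e24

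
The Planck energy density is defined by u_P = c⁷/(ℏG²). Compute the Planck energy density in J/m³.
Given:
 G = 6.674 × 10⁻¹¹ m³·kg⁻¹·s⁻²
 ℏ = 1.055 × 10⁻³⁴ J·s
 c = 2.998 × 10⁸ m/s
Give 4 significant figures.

4.632 × 10¹¹³ J/m³

u_P = c⁷/(ℏG²)
  = 2.177 × 10⁵⁹ / 4.699 × 10⁻⁵⁵
  = 4.632 × 10¹¹³ J/m³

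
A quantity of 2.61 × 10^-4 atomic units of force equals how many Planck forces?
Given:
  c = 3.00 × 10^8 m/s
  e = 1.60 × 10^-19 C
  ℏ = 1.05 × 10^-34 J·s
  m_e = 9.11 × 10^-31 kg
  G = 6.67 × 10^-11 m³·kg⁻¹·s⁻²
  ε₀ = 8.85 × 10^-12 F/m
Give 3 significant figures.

atomic unit of force: F_au = E_h/a₀ = m_e²e⁶/((4πε₀)³ℏ⁴) = 8.33 × 10^-8 N
Planck force: F_P = c⁴/G = 1.21 × 10^44 N
2.61 × 10^-4 × 8.33 × 10^-8 / 1.21 × 10^44 = 1.79 × 10^-55

1.79 × 10^-55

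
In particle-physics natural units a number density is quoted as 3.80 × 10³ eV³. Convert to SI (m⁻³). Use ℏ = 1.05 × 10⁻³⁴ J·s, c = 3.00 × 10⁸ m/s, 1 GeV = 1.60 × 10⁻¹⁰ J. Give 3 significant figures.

4.98 × 10²³ m⁻³

Number density is [L]⁻³ = [E]³/(ℏc)³.
1 GeV³ → 1/(ℏc)³ × (1 GeV in J)³ = 1.31 × 10⁴⁷ m⁻³.
Convert the energy scale: 3.80 × 10³ eV³ = 3.80 × 10⁻²⁴ GeV³.
Result: 3.80 × 10⁻²⁴ × 1.31 × 10⁴⁷ = 4.98 × 10²³ m⁻³.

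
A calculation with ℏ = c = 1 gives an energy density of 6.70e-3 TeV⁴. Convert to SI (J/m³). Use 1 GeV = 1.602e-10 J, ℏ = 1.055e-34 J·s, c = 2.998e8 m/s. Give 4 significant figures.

1.395e47 J/m³

[E]/[L]³ = [E]⁴/(ℏc)³; restore (ℏc)⁻³.
1 GeV⁴ → 1/(ℏc)³ × (1 GeV in J)⁴ = 2.082e37 J/m³.
Convert the energy scale: 6.70e-3 TeV⁴ = 6.70e9 GeV⁴.
Result: 6.70e9 × 2.082e37 = 1.395e47 J/m³.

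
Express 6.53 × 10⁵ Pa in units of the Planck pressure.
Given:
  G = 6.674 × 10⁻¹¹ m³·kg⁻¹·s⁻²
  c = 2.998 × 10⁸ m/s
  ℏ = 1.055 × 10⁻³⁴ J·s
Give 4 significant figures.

1.410 × 10⁻¹⁰⁸

Planck pressure: p_P = c⁷/(ℏG²) = 4.632 × 10¹¹³ Pa.
6.53 × 10⁵ / 4.632 × 10¹¹³ = 1.410 × 10⁻¹⁰⁸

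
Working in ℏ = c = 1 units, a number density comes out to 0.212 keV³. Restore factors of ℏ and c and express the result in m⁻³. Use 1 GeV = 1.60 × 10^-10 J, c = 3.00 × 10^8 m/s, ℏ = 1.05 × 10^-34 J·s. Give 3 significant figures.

Number density is [L]⁻³ = [E]³/(ℏc)³.
1 GeV³ → 1/(ℏc)³ × (1 GeV in J)³ = 1.31 × 10^47 m⁻³.
Convert the energy scale: 0.212 keV³ = 2.12 × 10^-19 GeV³.
Result: 2.12 × 10^-19 × 1.31 × 10^47 = 2.78 × 10^28 m⁻³.

2.78 × 10^28 m⁻³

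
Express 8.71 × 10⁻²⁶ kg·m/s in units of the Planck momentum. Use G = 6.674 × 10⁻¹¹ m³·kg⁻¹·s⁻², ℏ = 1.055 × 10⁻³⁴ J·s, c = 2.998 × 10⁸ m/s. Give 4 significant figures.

Planck momentum: p_P = √(ℏc³/G) = 6.527 kg·m/s.
8.71 × 10⁻²⁶ / 6.527 = 1.335 × 10⁻²⁶

1.335 × 10⁻²⁶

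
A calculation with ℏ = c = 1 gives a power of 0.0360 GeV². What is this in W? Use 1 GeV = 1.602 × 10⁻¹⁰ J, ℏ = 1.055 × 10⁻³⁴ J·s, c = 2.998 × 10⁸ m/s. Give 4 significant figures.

Power is [E]/[T] = [E]²/ℏ.
1 GeV² → 1/ℏ × (1 GeV in J)² = 2.433 × 10¹⁴ W.
Result: 0.0360 × 2.433 × 10¹⁴ = 8.757 × 10¹² W.

8.757 × 10¹² W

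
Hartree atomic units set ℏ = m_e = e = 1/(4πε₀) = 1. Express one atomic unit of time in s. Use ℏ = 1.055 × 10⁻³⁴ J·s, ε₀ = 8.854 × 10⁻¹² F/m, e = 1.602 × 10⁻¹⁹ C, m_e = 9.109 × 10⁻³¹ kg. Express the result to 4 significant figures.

2.423 × 10⁻¹⁷ s

From ℏ = m_e = e = 1/(4πε₀) = 1 the time scale is τ_au = (4πε₀)²ℏ³/(m_e e⁴).
E_h = 4.354 × 10⁻¹⁸ J
ℏ/E_h = 2.423 × 10⁻¹⁷ s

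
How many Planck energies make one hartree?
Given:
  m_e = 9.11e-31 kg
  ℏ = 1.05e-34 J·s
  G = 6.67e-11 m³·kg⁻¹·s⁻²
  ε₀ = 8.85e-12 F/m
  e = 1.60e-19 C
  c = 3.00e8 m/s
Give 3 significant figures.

2.24e-27

hartree: E_h = m_e e⁴/(4πε₀ℏ)² = 4.38e-18 J
Planck energy: E_P = √(ℏc⁵/G) = 1.96e9 J
ratio = 4.38e-18 / 1.96e9 = 2.24e-27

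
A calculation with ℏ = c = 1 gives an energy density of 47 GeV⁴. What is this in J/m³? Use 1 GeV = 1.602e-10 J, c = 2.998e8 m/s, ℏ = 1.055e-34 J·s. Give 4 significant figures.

[E]/[L]³ = [E]⁴/(ℏc)³; restore (ℏc)⁻³.
1 GeV⁴ → 1/(ℏc)³ × (1 GeV in J)⁴ = 2.082e37 J/m³.
Result: 47 × 2.082e37 = 9.784e38 J/m³.

9.784e38 J/m³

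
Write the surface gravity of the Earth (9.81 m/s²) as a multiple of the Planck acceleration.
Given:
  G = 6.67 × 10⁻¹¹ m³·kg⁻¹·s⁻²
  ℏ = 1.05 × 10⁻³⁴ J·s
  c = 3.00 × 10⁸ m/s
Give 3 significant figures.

1.76 × 10⁻⁵¹

Planck acceleration: a_P = √(c⁷/(ℏG)) = 5.59 × 10⁵¹ m/s².
9.81 / 5.59 × 10⁵¹ = 1.76 × 10⁻⁵¹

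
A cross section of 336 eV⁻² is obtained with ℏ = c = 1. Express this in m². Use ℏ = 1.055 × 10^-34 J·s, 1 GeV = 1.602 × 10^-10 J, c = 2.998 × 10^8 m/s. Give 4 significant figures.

1.310 × 10^-11 m²

Area is [L]² = [E]⁻²·(ℏc)²; restore (ℏc)².
1 GeV⁻² → (ℏc)² × (1 GeV in J)⁻² = 3.898 × 10^-32 m².
Convert the energy scale: 336 eV⁻² = 3.36 × 10^20 GeV⁻².
Result: 3.36 × 10^20 × 3.898 × 10^-32 = 1.310 × 10^-11 m².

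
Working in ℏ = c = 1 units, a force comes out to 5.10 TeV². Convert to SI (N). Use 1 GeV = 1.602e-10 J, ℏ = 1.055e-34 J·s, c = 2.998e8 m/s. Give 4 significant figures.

Force is [E]/[L] = [E]²/(ℏc); restore (ℏc)⁻¹.
1 GeV² → 1/(ℏc) × (1 GeV in J)² = 8.114e5 N.
Convert the energy scale: 5.10 TeV² = 5.10e6 GeV².
Result: 5.10e6 × 8.114e5 = 4.138e12 N.

4.138e12 N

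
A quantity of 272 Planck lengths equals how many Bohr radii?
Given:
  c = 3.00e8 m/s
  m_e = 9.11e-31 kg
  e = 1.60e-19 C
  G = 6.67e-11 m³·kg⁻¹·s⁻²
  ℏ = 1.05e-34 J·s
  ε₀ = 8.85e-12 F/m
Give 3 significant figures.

Planck length: ℓ_P = √(ℏG/c³) = 1.61e-35 m
Bohr radius: a₀ = 4πε₀ℏ²/(m_e e²) = 5.26e-11 m
272 × 1.61e-35 / 5.26e-11 = 8.33e-23

8.33e-23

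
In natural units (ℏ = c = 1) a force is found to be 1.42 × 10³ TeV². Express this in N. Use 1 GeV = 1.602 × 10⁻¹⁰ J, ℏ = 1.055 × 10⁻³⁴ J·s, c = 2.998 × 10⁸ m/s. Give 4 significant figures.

Force is [E]/[L] = [E]²/(ℏc); restore (ℏc)⁻¹.
1 GeV² → 1/(ℏc) × (1 GeV in J)² = 8.114 × 10⁵ N.
Convert the energy scale: 1.42 × 10³ TeV² = 1.42 × 10⁹ GeV².
Result: 1.42 × 10⁹ × 8.114 × 10⁵ = 1.152 × 10¹⁵ N.

1.152 × 10¹⁵ N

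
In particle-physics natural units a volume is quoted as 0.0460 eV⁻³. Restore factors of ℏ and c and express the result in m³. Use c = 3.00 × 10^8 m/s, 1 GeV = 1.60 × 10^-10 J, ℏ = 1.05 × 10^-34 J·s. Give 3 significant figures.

3.51 × 10^-22 m³

Volume is [L]³ = [E]⁻³·(ℏc)³.
1 GeV⁻³ → (ℏc)³ × (1 GeV in J)⁻³ = 7.63 × 10^-48 m³.
Convert the energy scale: 0.0460 eV⁻³ = 4.60 × 10^25 GeV⁻³.
Result: 4.60 × 10^25 × 7.63 × 10^-48 = 3.51 × 10^-22 m³.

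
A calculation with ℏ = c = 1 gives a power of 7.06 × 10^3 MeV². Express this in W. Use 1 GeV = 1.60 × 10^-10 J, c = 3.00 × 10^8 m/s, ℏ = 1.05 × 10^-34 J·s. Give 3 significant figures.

1.72 × 10^12 W

Power is [E]/[T] = [E]²/ℏ.
1 GeV² → 1/ℏ × (1 GeV in J)² = 2.44 × 10^14 W.
Convert the energy scale: 7.06 × 10^3 MeV² = 7.06 × 10^-3 GeV².
Result: 7.06 × 10^-3 × 2.44 × 10^14 = 1.72 × 10^12 W.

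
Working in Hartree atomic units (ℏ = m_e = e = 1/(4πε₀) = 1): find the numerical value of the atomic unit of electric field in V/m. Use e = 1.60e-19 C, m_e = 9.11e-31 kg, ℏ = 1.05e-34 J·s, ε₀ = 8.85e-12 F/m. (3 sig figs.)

5.20e11 V/m

From ℏ = m_e = e = 1/(4πε₀) = 1 the electric field scale is E_au = E_h/(e a₀) = m_e²e⁵/((4πε₀)³ℏ⁴).
E_h = 4.38e-18 J
a₀ = 5.26e-11 m
E_h/(e·a₀) = 5.20e11 V/m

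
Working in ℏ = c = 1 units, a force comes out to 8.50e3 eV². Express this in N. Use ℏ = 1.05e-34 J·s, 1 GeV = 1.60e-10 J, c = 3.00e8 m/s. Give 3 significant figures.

Force is [E]/[L] = [E]²/(ℏc); restore (ℏc)⁻¹.
1 GeV² → 1/(ℏc) × (1 GeV in J)² = 8.13e5 N.
Convert the energy scale: 8.50e3 eV² = 8.50e-15 GeV².
Result: 8.50e-15 × 8.13e5 = 6.91e-9 N.

6.91e-9 N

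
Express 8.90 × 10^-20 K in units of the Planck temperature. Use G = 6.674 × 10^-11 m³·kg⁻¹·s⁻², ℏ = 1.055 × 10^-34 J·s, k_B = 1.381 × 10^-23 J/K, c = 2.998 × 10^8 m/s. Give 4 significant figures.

Planck temperature: T_P = √(ℏc⁵/G) / k_B = 1.417 × 10^32 K.
8.90 × 10^-20 / 1.417 × 10^32 = 6.282 × 10^-52

6.282 × 10^-52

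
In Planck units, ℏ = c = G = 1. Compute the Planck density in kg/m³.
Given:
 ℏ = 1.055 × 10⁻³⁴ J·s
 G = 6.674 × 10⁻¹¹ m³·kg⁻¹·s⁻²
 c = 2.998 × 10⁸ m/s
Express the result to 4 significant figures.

5.154 × 10⁹⁶ kg/m³

The unique combination of the constants set to 1 with dimensions of density is ρ_P = c⁵/(ℏG²).
  = 2.422 × 10⁴² / 4.699 × 10⁻⁵⁵
  = 5.154 × 10⁹⁶ kg/m³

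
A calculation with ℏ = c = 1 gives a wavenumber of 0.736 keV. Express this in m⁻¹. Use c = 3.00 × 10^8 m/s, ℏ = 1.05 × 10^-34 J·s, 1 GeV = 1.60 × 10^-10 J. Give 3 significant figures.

3.74 × 10^9 m⁻¹

Inverse length is [E]/(ℏc).
1 GeV → 1/(ℏc) × (1 GeV in J) = 5.08 × 10^15 m⁻¹.
Convert the energy scale: 0.736 keV = 7.36 × 10^-7 GeV.
Result: 7.36 × 10^-7 × 5.08 × 10^15 = 3.74 × 10^9 m⁻¹.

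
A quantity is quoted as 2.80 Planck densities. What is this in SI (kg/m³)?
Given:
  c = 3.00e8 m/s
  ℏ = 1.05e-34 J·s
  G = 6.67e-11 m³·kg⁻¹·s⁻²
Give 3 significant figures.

One Planck density: ρ_P = c⁵/(ℏG²) = 5.20e96 kg/m³.
2.80 × 5.20e96 kg/m³ = 1.46e97 kg/m³

1.46e97 kg/m³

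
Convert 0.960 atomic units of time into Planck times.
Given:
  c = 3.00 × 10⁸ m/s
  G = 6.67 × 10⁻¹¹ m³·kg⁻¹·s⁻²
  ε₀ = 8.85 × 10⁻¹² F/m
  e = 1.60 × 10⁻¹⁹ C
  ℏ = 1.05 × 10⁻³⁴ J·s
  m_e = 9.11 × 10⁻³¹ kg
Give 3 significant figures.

4.29 × 10²⁶

atomic unit of time: τ_au = (4πε₀)²ℏ³/(m_e e⁴) = 2.40 × 10⁻¹⁷ s
Planck time: t_P = √(ℏG/c⁵) = 5.37 × 10⁻⁴⁴ s
0.960 × 2.40 × 10⁻¹⁷ / 5.37 × 10⁻⁴⁴ = 4.29 × 10²⁶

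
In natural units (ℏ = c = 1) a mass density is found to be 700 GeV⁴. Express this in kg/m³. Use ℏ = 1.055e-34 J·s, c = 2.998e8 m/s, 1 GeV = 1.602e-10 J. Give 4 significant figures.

1.621e23 kg/m³

Mass density is [E]/(c²[L]³) = [E]⁴/(ℏ³c⁵).
1 GeV⁴ → 1/(ℏ³c⁵) × (1 GeV in J)⁴ = 2.316e20 kg/m³.
Result: 700 × 2.316e20 = 1.621e23 kg/m³.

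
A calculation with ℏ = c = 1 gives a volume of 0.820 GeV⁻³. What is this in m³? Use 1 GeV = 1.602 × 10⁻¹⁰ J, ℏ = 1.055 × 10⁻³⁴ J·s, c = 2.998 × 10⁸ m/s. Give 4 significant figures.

Volume is [L]³ = [E]⁻³·(ℏc)³.
1 GeV⁻³ → (ℏc)³ × (1 GeV in J)⁻³ = 7.696 × 10⁻⁴⁸ m³.
Result: 0.820 × 7.696 × 10⁻⁴⁸ = 6.311 × 10⁻⁴⁸ m³.

6.311 × 10⁻⁴⁸ m³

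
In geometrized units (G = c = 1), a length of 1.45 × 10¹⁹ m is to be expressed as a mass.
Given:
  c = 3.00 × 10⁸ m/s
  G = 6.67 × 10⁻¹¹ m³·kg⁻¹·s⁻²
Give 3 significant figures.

1.96 × 10⁴⁶ kg

Length → mass via c²/G.
1.45 × 10¹⁹ m × (c²/G) = 1.96 × 10⁴⁶ kg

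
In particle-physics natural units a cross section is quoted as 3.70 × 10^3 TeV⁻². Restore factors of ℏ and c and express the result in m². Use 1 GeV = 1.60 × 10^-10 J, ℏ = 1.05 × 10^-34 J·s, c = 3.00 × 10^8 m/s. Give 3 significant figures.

1.43 × 10^-34 m²

Area is [L]² = [E]⁻²·(ℏc)²; restore (ℏc)².
1 GeV⁻² → (ℏc)² × (1 GeV in J)⁻² = 3.88 × 10^-32 m².
Convert the energy scale: 3.70 × 10^3 TeV⁻² = 3.70 × 10^-3 GeV⁻².
Result: 3.70 × 10^-3 × 3.88 × 10^-32 = 1.43 × 10^-34 m².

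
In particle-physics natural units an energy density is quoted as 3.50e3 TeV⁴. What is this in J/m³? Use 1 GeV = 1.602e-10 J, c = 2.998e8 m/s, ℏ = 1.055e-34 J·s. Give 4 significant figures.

[E]/[L]³ = [E]⁴/(ℏc)³; restore (ℏc)⁻³.
1 GeV⁴ → 1/(ℏc)³ × (1 GeV in J)⁴ = 2.082e37 J/m³.
Convert the energy scale: 3.50e3 TeV⁴ = 3.50e15 GeV⁴.
Result: 3.50e15 × 2.082e37 = 7.286e52 J/m³.

7.286e52 J/m³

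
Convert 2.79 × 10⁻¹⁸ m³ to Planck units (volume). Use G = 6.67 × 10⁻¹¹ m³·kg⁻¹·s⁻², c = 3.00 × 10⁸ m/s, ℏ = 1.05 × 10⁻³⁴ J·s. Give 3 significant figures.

6.68 × 10⁸⁶

Planck volume: V_P = (ℏG/c³)^(3/2) = 4.18 × 10⁻¹⁰⁵ m³.
2.79 × 10⁻¹⁸ / 4.18 × 10⁻¹⁰⁵ = 6.68 × 10⁸⁶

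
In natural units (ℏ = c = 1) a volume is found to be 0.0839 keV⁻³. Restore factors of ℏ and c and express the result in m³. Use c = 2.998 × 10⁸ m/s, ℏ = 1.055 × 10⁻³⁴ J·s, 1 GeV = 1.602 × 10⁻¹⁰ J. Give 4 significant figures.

6.457 × 10⁻³¹ m³

Volume is [L]³ = [E]⁻³·(ℏc)³.
1 GeV⁻³ → (ℏc)³ × (1 GeV in J)⁻³ = 7.696 × 10⁻⁴⁸ m³.
Convert the energy scale: 0.0839 keV⁻³ = 8.39 × 10¹⁶ GeV⁻³.
Result: 8.39 × 10¹⁶ × 7.696 × 10⁻⁴⁸ = 6.457 × 10⁻³¹ m³.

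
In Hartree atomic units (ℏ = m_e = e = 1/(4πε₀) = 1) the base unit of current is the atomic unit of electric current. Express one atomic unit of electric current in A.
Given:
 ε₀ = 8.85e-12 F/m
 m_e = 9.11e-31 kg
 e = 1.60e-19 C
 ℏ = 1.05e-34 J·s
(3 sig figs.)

I_au = e E_h/ℏ = m_e e⁵/((4πε₀)²ℏ³)
E_h = 4.38e-18 J
e·E_h/ℏ = 6.67e-3 A

6.67e-3 A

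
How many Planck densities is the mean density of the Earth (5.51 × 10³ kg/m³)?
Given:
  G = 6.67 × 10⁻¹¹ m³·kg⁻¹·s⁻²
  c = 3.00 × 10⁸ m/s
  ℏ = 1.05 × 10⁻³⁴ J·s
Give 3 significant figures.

1.06 × 10⁻⁹³

Planck density: ρ_P = c⁵/(ℏG²) = 5.20 × 10⁹⁶ kg/m³.
5.51 × 10³ / 5.20 × 10⁹⁶ = 1.06 × 10⁻⁹³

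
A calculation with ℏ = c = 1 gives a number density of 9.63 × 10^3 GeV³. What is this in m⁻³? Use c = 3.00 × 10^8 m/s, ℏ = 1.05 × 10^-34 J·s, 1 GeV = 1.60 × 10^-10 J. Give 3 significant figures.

1.26 × 10^51 m⁻³

Number density is [L]⁻³ = [E]³/(ℏc)³.
1 GeV³ → 1/(ℏc)³ × (1 GeV in J)³ = 1.31 × 10^47 m⁻³.
Result: 9.63 × 10^3 × 1.31 × 10^47 = 1.26 × 10^51 m⁻³.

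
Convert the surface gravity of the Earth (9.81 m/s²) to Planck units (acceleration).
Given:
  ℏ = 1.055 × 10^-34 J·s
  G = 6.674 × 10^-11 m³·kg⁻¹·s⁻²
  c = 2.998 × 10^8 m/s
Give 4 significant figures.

Planck acceleration: a_P = √(c⁷/(ℏG)) = 5.560 × 10^51 m/s².
9.81 / 5.560 × 10^51 = 1.764 × 10^-51

1.764 × 10^-51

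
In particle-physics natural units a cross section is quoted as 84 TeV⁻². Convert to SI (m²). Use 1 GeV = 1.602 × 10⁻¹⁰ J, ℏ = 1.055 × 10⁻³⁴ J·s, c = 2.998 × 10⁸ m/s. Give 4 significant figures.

Area is [L]² = [E]⁻²·(ℏc)²; restore (ℏc)².
1 GeV⁻² → (ℏc)² × (1 GeV in J)⁻² = 3.898 × 10⁻³² m².
Convert the energy scale: 84 TeV⁻² = 8.40 × 10⁻⁵ GeV⁻².
Result: 8.40 × 10⁻⁵ × 3.898 × 10⁻³² = 3.274 × 10⁻³⁶ m².

3.274 × 10⁻³⁶ m²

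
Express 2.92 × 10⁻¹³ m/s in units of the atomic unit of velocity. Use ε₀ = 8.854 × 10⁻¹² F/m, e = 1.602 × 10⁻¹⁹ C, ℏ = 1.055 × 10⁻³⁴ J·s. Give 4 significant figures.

atomic unit of velocity: v_au = e²/(4πε₀ℏ) = 2.186 × 10⁶ m/s.
2.92 × 10⁻¹³ / 2.186 × 10⁶ = 1.336 × 10⁻¹⁹

1.336 × 10⁻¹⁹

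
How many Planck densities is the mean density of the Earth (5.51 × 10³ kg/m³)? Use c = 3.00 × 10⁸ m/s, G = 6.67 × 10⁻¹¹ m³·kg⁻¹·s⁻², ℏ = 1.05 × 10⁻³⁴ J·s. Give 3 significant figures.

1.06 × 10⁻⁹³

Planck density: ρ_P = c⁵/(ℏG²) = 5.20 × 10⁹⁶ kg/m³.
5.51 × 10³ / 5.20 × 10⁹⁶ = 1.06 × 10⁻⁹³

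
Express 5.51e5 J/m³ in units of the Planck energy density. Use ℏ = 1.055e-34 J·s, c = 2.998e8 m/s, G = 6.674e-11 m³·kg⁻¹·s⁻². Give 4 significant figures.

Planck energy density: u_P = c⁷/(ℏG²) = 4.632e113 J/m³.
5.51e5 / 4.632e113 = 1.189e-108

1.189e-108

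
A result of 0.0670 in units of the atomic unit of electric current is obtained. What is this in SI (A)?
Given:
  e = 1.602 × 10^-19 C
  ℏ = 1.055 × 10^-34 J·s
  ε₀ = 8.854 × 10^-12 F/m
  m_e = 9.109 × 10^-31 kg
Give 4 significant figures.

4.430 × 10^-4 A

One atomic unit of electric current: I_au = e E_h/ℏ = m_e e⁵/((4πε₀)²ℏ³) = 6.612 × 10^-3 A.
0.0670 × 6.612 × 10^-3 A = 4.430 × 10^-4 A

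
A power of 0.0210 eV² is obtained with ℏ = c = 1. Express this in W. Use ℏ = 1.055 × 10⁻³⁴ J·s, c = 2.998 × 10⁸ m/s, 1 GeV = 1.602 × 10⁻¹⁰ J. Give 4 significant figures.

5.108 × 10⁻⁶ W

Power is [E]/[T] = [E]²/ℏ.
1 GeV² → 1/ℏ × (1 GeV in J)² = 2.433 × 10¹⁴ W.
Convert the energy scale: 0.0210 eV² = 2.10 × 10⁻²⁰ GeV².
Result: 2.10 × 10⁻²⁰ × 2.433 × 10¹⁴ = 5.108 × 10⁻⁶ W.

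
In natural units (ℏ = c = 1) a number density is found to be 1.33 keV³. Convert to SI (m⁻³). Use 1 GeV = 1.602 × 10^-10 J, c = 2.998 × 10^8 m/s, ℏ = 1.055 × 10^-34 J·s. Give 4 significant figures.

Number density is [L]⁻³ = [E]³/(ℏc)³.
1 GeV³ → 1/(ℏc)³ × (1 GeV in J)³ = 1.299 × 10^47 m⁻³.
Convert the energy scale: 1.33 keV³ = 1.33 × 10^-18 GeV³.
Result: 1.33 × 10^-18 × 1.299 × 10^47 = 1.728 × 10^29 m⁻³.

1.728 × 10^29 m⁻³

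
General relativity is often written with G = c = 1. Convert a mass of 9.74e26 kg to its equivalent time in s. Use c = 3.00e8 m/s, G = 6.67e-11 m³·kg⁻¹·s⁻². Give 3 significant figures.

Mass → time via G/c³.
9.74e26 kg × (G/c³) = 2.41e-9 s

2.41e-9 s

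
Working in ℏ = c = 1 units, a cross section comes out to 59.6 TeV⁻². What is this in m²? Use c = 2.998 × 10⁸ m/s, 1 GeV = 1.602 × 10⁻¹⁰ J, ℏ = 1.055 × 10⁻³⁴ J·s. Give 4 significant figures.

2.323 × 10⁻³⁶ m²

Area is [L]² = [E]⁻²·(ℏc)²; restore (ℏc)².
1 GeV⁻² → (ℏc)² × (1 GeV in J)⁻² = 3.898 × 10⁻³² m².
Convert the energy scale: 59.6 TeV⁻² = 5.96 × 10⁻⁵ GeV⁻².
Result: 5.96 × 10⁻⁵ × 3.898 × 10⁻³² = 2.323 × 10⁻³⁶ m².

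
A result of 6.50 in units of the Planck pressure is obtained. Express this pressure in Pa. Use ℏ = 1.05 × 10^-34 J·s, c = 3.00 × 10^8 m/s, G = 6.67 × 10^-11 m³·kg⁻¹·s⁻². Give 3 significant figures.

3.04 × 10^114 Pa

One Planck pressure: p_P = c⁷/(ℏG²) = 4.68 × 10^113 Pa.
6.50 × 4.68 × 10^113 Pa = 3.04 × 10^114 Pa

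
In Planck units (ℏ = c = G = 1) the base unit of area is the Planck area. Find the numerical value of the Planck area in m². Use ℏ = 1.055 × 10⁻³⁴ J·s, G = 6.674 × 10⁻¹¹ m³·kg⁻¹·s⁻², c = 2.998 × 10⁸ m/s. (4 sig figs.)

2.613 × 10⁻⁷⁰ m²

A_P = ℏG/c³
  = 7.041 × 10⁻⁴⁵ / 2.695 × 10²⁵
  = 2.613 × 10⁻⁷⁰ m²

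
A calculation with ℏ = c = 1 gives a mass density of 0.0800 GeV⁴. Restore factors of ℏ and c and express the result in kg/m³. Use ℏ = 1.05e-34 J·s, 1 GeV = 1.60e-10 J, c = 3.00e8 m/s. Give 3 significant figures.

1.86e19 kg/m³

Mass density is [E]/(c²[L]³) = [E]⁴/(ℏ³c⁵).
1 GeV⁴ → 1/(ℏ³c⁵) × (1 GeV in J)⁴ = 2.33e20 kg/m³.
Result: 0.0800 × 2.33e20 = 1.86e19 kg/m³.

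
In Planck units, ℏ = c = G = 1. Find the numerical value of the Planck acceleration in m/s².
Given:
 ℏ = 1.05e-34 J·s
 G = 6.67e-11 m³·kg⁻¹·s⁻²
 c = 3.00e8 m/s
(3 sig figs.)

5.59e51 m/s²

The unique combination of the constants set to 1 with dimensions of acceleration is a_P = √(c⁷/(ℏG)).
  = √(3.12e103)
  = 5.59e51 m/s²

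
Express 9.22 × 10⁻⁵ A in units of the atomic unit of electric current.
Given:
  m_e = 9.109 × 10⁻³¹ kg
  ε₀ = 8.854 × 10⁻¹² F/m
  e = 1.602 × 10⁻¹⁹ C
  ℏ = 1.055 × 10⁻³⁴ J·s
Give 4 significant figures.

atomic unit of electric current: I_au = e E_h/ℏ = m_e e⁵/((4πε₀)²ℏ³) = 6.612 × 10⁻³ A.
9.22 × 10⁻⁵ / 6.612 × 10⁻³ = 0.01394

0.01394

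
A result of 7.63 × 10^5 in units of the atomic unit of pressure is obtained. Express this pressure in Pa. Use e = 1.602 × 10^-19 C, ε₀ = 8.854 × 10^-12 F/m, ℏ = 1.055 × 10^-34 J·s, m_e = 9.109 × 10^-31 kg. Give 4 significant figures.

One atomic unit of pressure: P_au = E_h/a₀³ = m_e⁴e¹⁰/((4πε₀)⁵ℏ⁸) = 2.929 × 10^13 Pa.
7.63 × 10^5 × 2.929 × 10^13 Pa = 2.235 × 10^19 Pa

2.235 × 10^19 Pa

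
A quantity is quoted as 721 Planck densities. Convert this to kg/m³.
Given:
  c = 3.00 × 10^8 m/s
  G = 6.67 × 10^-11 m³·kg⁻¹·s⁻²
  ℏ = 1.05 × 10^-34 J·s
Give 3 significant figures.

3.75 × 10^99 kg/m³

One Planck density: ρ_P = c⁵/(ℏG²) = 5.20 × 10^96 kg/m³.
721 × 5.20 × 10^96 kg/m³ = 3.75 × 10^99 kg/m³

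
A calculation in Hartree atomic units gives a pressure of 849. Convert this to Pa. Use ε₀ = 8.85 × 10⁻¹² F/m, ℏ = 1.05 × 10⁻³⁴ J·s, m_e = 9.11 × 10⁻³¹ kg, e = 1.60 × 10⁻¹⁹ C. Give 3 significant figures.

2.56 × 10¹⁶ Pa

One atomic unit of pressure: P_au = E_h/a₀³ = m_e⁴e¹⁰/((4πε₀)⁵ℏ⁸) = 3.01 × 10¹³ Pa.
849 × 3.01 × 10¹³ Pa = 2.56 × 10¹⁶ Pa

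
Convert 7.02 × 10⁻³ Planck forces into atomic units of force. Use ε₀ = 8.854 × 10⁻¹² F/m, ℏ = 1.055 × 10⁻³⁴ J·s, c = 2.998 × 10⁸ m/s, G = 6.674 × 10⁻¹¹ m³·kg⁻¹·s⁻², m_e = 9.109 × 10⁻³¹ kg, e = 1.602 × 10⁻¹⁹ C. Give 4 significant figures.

1.034 × 10⁴⁹

Planck force: F_P = c⁴/G = 1.210 × 10⁴⁴ N
atomic unit of force: F_au = E_h/a₀ = m_e²e⁶/((4πε₀)³ℏ⁴) = 8.220 × 10⁻⁸ N
7.02 × 10⁻³ × 1.210 × 10⁴⁴ / 8.220 × 10⁻⁸ = 1.034 × 10⁴⁹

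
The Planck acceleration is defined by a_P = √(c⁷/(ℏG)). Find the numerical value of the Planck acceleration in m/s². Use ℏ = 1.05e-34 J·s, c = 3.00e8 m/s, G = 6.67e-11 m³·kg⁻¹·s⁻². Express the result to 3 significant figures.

5.59e51 m/s²

a_P = √(c⁷/(ℏG))
  = √(3.12e103)
  = 5.59e51 m/s²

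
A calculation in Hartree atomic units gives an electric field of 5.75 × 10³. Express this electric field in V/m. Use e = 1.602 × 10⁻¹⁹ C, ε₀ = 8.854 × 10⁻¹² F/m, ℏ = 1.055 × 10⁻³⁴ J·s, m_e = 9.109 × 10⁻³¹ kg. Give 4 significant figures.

One atomic unit of electric field: E_au = E_h/(e a₀) = m_e²e⁵/((4πε₀)³ℏ⁴) = 5.131 × 10¹¹ V/m.
5.75 × 10³ × 5.131 × 10¹¹ V/m = 2.950 × 10¹⁵ V/m

2.950 × 10¹⁵ V/m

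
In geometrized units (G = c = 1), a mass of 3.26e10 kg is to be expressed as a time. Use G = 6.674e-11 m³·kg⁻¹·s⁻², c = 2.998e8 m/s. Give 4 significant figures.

8.074e-26 s

Mass → time via G/c³.
3.26e10 kg × (G/c³) = 8.074e-26 s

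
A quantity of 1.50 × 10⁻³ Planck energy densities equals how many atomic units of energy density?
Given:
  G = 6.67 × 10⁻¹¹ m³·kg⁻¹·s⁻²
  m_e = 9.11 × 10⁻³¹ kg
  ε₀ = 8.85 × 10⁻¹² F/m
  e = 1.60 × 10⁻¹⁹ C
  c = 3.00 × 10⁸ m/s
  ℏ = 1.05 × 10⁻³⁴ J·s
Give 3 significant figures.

2.33 × 10⁹⁷

Planck energy density: u_P = c⁷/(ℏG²) = 4.68 × 10¹¹³ J/m³
atomic unit of energy density: u_au = E_h/a₀³ = m_e⁴e¹⁰/((4πε₀)⁵ℏ⁸) = 3.01 × 10¹³ J/m³
1.50 × 10⁻³ × 4.68 × 10¹¹³ / 3.01 × 10¹³ = 2.33 × 10⁹⁷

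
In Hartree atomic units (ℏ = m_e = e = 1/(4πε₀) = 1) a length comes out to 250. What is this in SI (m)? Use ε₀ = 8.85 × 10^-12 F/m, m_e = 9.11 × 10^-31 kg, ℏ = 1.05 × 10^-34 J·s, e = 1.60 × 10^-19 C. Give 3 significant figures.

1.31 × 10^-8 m

One Bohr radius: a₀ = 4πε₀ℏ²/(m_e e²) = 5.26 × 10^-11 m.
250 × 5.26 × 10^-11 m = 1.31 × 10^-8 m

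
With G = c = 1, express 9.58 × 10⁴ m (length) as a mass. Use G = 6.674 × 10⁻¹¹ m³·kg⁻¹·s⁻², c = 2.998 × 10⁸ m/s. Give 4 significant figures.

1.290 × 10³² kg

Length → mass via c²/G.
9.58 × 10⁴ m × (c²/G) = 1.290 × 10³² kg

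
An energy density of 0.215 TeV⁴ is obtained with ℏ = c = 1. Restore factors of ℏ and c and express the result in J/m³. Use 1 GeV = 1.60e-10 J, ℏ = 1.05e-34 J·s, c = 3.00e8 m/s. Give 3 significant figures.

[E]/[L]³ = [E]⁴/(ℏc)³; restore (ℏc)⁻³.
1 GeV⁴ → 1/(ℏc)³ × (1 GeV in J)⁴ = 2.10e37 J/m³.
Convert the energy scale: 0.215 TeV⁴ = 2.15e11 GeV⁴.
Result: 2.15e11 × 2.10e37 = 4.51e48 J/m³.

4.51e48 J/m³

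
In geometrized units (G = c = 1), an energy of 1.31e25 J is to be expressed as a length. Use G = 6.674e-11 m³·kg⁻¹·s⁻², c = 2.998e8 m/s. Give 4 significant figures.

Energy → length via G/c⁴.
1.31e25 J × (G/c⁴) = 1.082e-19 m

1.082e-19 m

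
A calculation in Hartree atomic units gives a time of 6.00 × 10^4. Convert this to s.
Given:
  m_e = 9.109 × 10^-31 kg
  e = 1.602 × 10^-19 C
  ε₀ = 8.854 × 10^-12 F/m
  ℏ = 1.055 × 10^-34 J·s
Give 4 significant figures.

1.454 × 10^-12 s

One atomic unit of time: τ_au = (4πε₀)²ℏ³/(m_e e⁴) = 2.423 × 10^-17 s.
6.00 × 10^4 × 2.423 × 10^-17 s = 1.454 × 10^-12 s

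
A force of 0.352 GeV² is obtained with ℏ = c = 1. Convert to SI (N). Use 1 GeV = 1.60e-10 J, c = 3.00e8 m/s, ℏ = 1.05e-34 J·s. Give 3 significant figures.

2.86e5 N

Force is [E]/[L] = [E]²/(ℏc); restore (ℏc)⁻¹.
1 GeV² → 1/(ℏc) × (1 GeV in J)² = 8.13e5 N.
Result: 0.352 × 8.13e5 = 2.86e5 N.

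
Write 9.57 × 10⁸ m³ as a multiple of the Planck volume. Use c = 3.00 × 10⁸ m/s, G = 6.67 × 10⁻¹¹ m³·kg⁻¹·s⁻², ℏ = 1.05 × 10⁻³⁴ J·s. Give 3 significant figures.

2.29 × 10¹¹³

Planck volume: V_P = (ℏG/c³)^(3/2) = 4.18 × 10⁻¹⁰⁵ m³.
9.57 × 10⁸ / 4.18 × 10⁻¹⁰⁵ = 2.29 × 10¹¹³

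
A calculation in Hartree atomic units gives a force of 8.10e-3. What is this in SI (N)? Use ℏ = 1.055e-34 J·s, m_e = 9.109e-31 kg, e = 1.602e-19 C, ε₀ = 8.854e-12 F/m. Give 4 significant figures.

One atomic unit of force: F_au = E_h/a₀ = m_e²e⁶/((4πε₀)³ℏ⁴) = 8.220e-8 N.
8.10e-3 × 8.220e-8 N = 6.658e-10 N

6.658e-10 N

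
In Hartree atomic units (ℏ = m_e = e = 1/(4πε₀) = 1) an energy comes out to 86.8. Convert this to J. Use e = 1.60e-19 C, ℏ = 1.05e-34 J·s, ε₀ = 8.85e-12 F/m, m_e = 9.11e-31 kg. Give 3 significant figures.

3.80e-16 J

One hartree: E_h = m_e e⁴/(4πε₀ℏ)² = 4.38e-18 J.
86.8 × 4.38e-18 J = 3.80e-16 J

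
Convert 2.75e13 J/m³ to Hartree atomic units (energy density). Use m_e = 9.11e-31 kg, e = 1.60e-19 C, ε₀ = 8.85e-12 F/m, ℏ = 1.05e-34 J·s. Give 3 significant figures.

atomic unit of energy density: u_au = E_h/a₀³ = m_e⁴e¹⁰/((4πε₀)⁵ℏ⁸) = 3.01e13 J/m³.
2.75e13 / 3.01e13 = 0.913

0.913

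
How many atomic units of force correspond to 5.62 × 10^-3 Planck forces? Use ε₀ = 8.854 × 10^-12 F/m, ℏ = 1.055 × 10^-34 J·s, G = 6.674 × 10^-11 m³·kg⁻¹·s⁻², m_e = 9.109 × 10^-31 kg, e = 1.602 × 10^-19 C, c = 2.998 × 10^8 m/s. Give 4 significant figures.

8.276 × 10^48

Planck force: F_P = c⁴/G = 1.210 × 10^44 N
atomic unit of force: F_au = E_h/a₀ = m_e²e⁶/((4πε₀)³ℏ⁴) = 8.220 × 10^-8 N
5.62 × 10^-3 × 1.210 × 10^44 / 8.220 × 10^-8 = 8.276 × 10^48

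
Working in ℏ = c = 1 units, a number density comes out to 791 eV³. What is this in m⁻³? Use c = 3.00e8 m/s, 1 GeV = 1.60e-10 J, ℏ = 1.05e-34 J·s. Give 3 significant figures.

Number density is [L]⁻³ = [E]³/(ℏc)³.
1 GeV³ → 1/(ℏc)³ × (1 GeV in J)³ = 1.31e47 m⁻³.
Convert the energy scale: 791 eV³ = 7.91e-25 GeV³.
Result: 7.91e-25 × 1.31e47 = 1.04e23 m⁻³.

1.04e23 m⁻³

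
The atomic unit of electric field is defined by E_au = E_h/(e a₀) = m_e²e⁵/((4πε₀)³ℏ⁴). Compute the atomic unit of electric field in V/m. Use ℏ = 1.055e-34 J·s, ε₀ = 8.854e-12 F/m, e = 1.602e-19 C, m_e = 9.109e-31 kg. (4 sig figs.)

5.131e11 V/m

E_au = E_h/(e a₀) = m_e²e⁵/((4πε₀)³ℏ⁴)
E_h = 4.354e-18 J
a₀ = 5.297e-11 m
E_h/(e·a₀) = 5.131e11 V/m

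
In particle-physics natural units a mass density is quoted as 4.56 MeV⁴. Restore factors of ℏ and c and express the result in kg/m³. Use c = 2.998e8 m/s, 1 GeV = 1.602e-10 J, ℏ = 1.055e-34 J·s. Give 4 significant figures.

1.056e9 kg/m³

Mass density is [E]/(c²[L]³) = [E]⁴/(ℏ³c⁵).
1 GeV⁴ → 1/(ℏ³c⁵) × (1 GeV in J)⁴ = 2.316e20 kg/m³.
Convert the energy scale: 4.56 MeV⁴ = 4.56e-12 GeV⁴.
Result: 4.56e-12 × 2.316e20 = 1.056e9 kg/m³.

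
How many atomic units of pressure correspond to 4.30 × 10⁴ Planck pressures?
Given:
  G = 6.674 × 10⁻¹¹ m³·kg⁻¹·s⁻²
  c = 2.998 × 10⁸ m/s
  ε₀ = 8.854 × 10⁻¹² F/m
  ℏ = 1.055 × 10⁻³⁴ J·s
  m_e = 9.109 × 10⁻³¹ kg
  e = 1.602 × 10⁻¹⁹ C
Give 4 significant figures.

6.800 × 10¹⁰⁴

Planck pressure: p_P = c⁷/(ℏG²) = 4.632 × 10¹¹³ Pa
atomic unit of pressure: P_au = E_h/a₀³ = m_e⁴e¹⁰/((4πε₀)⁵ℏ⁸) = 2.929 × 10¹³ Pa
4.30 × 10⁴ × 4.632 × 10¹¹³ / 2.929 × 10¹³ = 6.800 × 10¹⁰⁴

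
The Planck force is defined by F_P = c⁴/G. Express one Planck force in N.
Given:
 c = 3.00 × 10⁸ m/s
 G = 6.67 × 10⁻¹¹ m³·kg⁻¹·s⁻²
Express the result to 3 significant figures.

F_P = c⁴/G
  = 8.10 × 10³³ / 6.67 × 10⁻¹¹
  = 1.21 × 10⁴⁴ N

1.21 × 10⁴⁴ N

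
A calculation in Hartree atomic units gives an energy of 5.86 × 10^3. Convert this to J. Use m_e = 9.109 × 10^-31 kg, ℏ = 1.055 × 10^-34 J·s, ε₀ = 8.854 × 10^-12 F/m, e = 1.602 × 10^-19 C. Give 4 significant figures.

One hartree: E_h = m_e e⁴/(4πε₀ℏ)² = 4.354 × 10^-18 J.
5.86 × 10^3 × 4.354 × 10^-18 J = 2.552 × 10^-14 J

2.552 × 10^-14 J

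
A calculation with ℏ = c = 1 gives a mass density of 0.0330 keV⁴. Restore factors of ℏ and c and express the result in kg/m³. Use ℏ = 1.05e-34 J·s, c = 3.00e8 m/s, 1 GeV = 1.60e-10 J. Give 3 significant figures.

Mass density is [E]/(c²[L]³) = [E]⁴/(ℏ³c⁵).
1 GeV⁴ → 1/(ℏ³c⁵) × (1 GeV in J)⁴ = 2.33e20 kg/m³.
Convert the energy scale: 0.0330 keV⁴ = 3.30e-26 GeV⁴.
Result: 3.30e-26 × 2.33e20 = 7.69e-6 kg/m³.

7.69e-6 kg/m³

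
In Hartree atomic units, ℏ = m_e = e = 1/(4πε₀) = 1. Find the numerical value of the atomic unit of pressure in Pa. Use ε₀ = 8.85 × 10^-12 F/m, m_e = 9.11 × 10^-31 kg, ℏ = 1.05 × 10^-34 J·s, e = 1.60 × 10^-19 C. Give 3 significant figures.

From ℏ = m_e = e = 1/(4πε₀) = 1 the pressure scale is P_au = E_h/a₀³ = m_e⁴e¹⁰/((4πε₀)⁵ℏ⁸).
E_h = 4.38 × 10^-18 J
a₀ = 5.26 × 10^-11 m
E_h/a₀³ = 3.01 × 10^13 Pa

3.01 × 10^13 Pa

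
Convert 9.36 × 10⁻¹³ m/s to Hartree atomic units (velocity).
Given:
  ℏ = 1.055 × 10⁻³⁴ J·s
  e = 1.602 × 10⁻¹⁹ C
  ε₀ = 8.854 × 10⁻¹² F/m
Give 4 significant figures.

atomic unit of velocity: v_au = e²/(4πε₀ℏ) = 2.186 × 10⁶ m/s.
9.36 × 10⁻¹³ / 2.186 × 10⁶ = 4.281 × 10⁻¹⁹

4.281 × 10⁻¹⁹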